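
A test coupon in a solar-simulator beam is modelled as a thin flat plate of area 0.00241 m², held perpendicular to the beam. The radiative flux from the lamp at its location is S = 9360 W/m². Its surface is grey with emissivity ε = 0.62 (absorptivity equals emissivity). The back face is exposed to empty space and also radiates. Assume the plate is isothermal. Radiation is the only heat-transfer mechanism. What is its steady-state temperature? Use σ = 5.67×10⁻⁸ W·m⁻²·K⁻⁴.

T ≈ 536 K

At equilibrium, absorbed power = emitted power.
Absorbing cross-section = A = 0.002410 m²; emitting surface = 2A = 0.004820 m² (ratio 2).
εS·A_cross = εσ·A_surf·T⁴  ⇒  T⁴ = S/(2σ)   (ε cancels).
T⁴ = 9360/(2·5.67×10⁻⁸) = 8.254×10¹⁰ K⁴.
T = (8.254×10¹⁰)^(1/4).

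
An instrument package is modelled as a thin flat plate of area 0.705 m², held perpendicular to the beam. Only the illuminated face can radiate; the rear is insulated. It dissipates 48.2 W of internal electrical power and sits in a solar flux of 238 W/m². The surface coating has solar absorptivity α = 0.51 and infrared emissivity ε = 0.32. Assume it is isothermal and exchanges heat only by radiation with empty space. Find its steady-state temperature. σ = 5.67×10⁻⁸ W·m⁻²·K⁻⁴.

T ≈ 320 K

At steady state, absorbed solar power + internal power = radiated power.
Absorbed: α·S·A_cross = 0.51·238·0.7050 = 85.57 W (cross-section A).
Total input = 85.57 + 48.2 = 133.8 W.
Radiated: εσ·A_surf·T⁴ with A_surf = A = 0.7050 m².
T⁴ = 133.8/(0.32·5.67×10⁻⁸·0.7050) = 1.046×10¹⁰ K⁴.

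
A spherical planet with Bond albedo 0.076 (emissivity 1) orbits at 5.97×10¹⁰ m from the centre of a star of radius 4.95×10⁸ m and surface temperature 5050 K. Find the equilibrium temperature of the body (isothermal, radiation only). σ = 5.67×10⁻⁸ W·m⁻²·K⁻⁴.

The star's surface emits σT_*⁴; at distance d the flux is S = σT_*⁴(R_*/d)².
S = 5.67×10⁻⁸·(5050)⁴·(4.95×10⁸/5.97×10¹⁰)² = 2535 W/m².
For an isothermal sphere T⁴ = (1−a)S/(4σ) = 1.033×10¹⁰ K⁴.

T ≈ 319 K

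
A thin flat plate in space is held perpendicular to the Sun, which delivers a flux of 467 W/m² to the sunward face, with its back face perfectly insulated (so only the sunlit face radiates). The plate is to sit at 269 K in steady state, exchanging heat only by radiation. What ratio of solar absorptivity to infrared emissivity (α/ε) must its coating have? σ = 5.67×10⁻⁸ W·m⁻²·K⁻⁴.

Balance: αS·A = εσ·1A·T⁴ ⇒ α/ε = σT⁴/S.
α/ε = 5.67×10⁻⁸·(269)⁴/467 = 5.67×10⁻⁸·5.236×10⁹/467.

α/ε ≈ 0.636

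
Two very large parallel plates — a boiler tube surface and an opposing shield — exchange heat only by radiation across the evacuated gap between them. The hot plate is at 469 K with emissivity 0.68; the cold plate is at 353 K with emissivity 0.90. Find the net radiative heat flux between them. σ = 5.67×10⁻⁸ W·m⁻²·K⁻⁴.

q ≈ 1180 W/m²

For two infinite grey parallel plates, q = σ(T₁⁴ − T₂⁴)/(1/ε₁ + 1/ε₂ − 1).
T₁⁴ − T₂⁴ = 4.838×10¹⁰ − 1.553×10¹⁰ = 3.286×10¹⁰ K⁴.
1/ε₁ + 1/ε₂ − 1 = 1.471 + 1.111 − 1 = 1.582.
q = 5.67×10⁻⁸ × 3.286×10¹⁰ / 1.582.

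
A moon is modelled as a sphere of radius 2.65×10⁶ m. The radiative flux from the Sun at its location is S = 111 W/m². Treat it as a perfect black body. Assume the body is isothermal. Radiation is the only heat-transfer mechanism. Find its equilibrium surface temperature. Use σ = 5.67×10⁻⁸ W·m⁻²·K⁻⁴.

T ≈ 149 K

At equilibrium, absorbed power = emitted power.
Absorbing cross-section = πr² = 2.206×10¹³ m²; emitting surface = 4πr² = 8.825×10¹³ m² (ratio 4).
S·A_cross = εσ·A_surf·T⁴  ⇒  T⁴ = S/(4σ).
T⁴ = 1.00·111/(4·5.67×10⁻⁸) = 4.894×10⁸ K⁴.
T = (4.894×10⁸)^(1/4).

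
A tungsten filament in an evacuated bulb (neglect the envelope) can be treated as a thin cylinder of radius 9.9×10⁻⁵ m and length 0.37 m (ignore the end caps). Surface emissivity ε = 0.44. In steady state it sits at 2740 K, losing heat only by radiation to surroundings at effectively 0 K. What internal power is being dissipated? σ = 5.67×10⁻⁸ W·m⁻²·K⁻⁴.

P ≈ 324 W

Steady state: P = εσA T⁴.
A = 2πrL = 2.302×10⁻⁴ m²; T⁴ = (2740)⁴ = 5.636×10¹³ K⁴.
P = 0.44 × 5.67×10⁻⁸ × 2.302×10⁻⁴ × 5.636×10¹³.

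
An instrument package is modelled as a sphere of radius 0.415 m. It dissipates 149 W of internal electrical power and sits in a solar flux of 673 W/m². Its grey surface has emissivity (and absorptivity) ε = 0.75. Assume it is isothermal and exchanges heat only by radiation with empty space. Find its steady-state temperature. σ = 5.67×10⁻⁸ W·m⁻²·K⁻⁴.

T ≈ 260 K

At steady state, absorbed solar power + internal power = radiated power.
Absorbed: α·S·A_cross = 0.75·673·0.5411 = 273.1 W (cross-section πr²).
Total input = 273.1 + 149 = 422.1 W.
Radiated: εσ·A_surf·T⁴ with A_surf = 4πr² = 2.164 m².
T⁴ = 422.1/(0.75·5.67×10⁻⁸·2.164) = 4.586×10⁹ K⁴.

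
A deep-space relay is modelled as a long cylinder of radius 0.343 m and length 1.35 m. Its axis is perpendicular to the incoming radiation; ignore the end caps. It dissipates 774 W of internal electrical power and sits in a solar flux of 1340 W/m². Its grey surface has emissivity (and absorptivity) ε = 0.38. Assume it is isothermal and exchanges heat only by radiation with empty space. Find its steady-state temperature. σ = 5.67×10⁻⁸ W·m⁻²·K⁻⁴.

T ≈ 375 K

At steady state, absorbed solar power + internal power = radiated power.
Absorbed: α·S·A_cross = 0.38·1340·0.9261 = 471.6 W (cross-section 2rL).
Total input = 471.6 + 774 = 1246 W.
Radiated: εσ·A_surf·T⁴ with A_surf = 2πrL = 2.909 m².
T⁴ = 1246/(0.38·5.67×10⁻⁸·2.909) = 1.987×10¹⁰ K⁴.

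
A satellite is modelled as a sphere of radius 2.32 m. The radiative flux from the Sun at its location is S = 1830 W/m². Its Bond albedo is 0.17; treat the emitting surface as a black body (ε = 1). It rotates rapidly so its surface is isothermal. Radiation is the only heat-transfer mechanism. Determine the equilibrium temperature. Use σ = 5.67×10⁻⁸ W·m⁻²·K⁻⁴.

At equilibrium, absorbed power = emitted power.
Absorbing cross-section = πr² = 16.91 m²; emitting surface = 4πr² = 67.64 m² (ratio 4).
(1−a)S·A_cross = εσ·A_surf·T⁴  ⇒  T⁴ = (1−a)S/(4σ).
T⁴ = 0.830·1830/(4·5.67×10⁻⁸) = 6.697×10⁹ K⁴.
T = (6.697×10⁹)^(1/4).

T ≈ 286 K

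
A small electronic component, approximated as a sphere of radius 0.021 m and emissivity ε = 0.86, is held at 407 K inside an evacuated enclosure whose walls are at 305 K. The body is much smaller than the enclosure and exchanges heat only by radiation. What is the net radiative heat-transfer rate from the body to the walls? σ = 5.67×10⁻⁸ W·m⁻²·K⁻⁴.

For a small grey body in a large enclosure: P_net = εσA(T_body⁴ − T_wall⁴).
A = 4πr² = 0.005542 m²; T_body⁴ − T_wall⁴ = 2.744×10¹⁰ − 8.654×10⁹ = 1.879×10¹⁰ K⁴.
|P_net| = 0.86·5.67×10⁻⁸·0.005542·1.879×10¹⁰.

P_net ≈ 5.08 W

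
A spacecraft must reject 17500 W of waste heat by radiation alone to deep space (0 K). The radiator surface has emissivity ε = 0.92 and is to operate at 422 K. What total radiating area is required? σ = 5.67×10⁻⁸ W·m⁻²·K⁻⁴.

A ≈ 10.6 m²

P = εσA T⁴ ⇒ A = P/(εσT⁴).
T⁴ = 3.171×10¹⁰ K⁴.
A = 17500/(0.92 × 5.67×10⁻⁸ × 3.171×10¹⁰).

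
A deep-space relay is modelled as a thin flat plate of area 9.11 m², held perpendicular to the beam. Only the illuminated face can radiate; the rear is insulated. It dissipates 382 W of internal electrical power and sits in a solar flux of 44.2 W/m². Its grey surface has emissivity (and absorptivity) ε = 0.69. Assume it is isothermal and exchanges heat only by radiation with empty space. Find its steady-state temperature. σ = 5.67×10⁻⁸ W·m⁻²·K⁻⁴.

At steady state, absorbed solar power + internal power = radiated power.
Absorbed: α·S·A_cross = 0.69·44.2·9.110 = 277.8 W (cross-section A).
Total input = 277.8 + 382 = 659.8 W.
Radiated: εσ·A_surf·T⁴ with A_surf = A = 9.110 m².
T⁴ = 659.8/(0.69·5.67×10⁻⁸·9.110) = 1.851×10⁹ K⁴.

T ≈ 207 K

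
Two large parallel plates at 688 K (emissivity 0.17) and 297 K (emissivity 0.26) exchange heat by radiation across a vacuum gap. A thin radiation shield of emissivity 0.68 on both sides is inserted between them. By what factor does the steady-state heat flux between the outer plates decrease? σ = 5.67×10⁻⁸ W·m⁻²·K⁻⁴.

factor ≈ 1.22

Without shield: q₀ = σΔ(T⁴)/(1/ε₁+1/ε₂−1) with denominator 8.729.
With shield the two gaps are in series; the resistances add: (1/ε₁+1/ε_s−1)+(1/ε_s+1/ε₂−1) = 6.353+4.317 = 10.67.
Heat-flux ratio q₀/q = 10.67/8.729.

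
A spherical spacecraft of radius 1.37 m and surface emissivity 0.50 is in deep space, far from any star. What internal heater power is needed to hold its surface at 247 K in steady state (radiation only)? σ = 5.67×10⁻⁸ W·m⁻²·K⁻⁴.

P = εσ·4πr²·T⁴.
4πr² = 23.59 m²; T⁴ = 3.722×10⁹ K⁴.
P = 0.50·5.67×10⁻⁸·23.59·3.722×10⁹.

P ≈ 2490 W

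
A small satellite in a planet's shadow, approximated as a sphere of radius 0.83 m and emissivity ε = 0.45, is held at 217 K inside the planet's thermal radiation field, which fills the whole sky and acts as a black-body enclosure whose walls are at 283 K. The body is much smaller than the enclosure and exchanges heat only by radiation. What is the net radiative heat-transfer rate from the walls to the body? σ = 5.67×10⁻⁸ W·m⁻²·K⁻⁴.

For a small grey body in a large enclosure: P_net = εσA(T_body⁴ − T_wall⁴).
A = 4πr² = 8.657 m²; T_body⁴ − T_wall⁴ = 2.217×10⁹ − 6.414×10⁹ = -4.197×10⁹ K⁴.
|P_net| = 0.45·5.67×10⁻⁸·8.657·4.197×10⁹.

P_net ≈ 927 W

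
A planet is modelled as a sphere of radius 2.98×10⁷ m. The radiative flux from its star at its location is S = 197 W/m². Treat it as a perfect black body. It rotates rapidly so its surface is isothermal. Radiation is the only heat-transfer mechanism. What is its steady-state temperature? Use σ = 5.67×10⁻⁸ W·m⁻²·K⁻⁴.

At equilibrium, absorbed power = emitted power.
Absorbing cross-section = πr² = 2.790×10¹⁵ m²; emitting surface = 4πr² = 1.116×10¹⁶ m² (ratio 4).
S·A_cross = εσ·A_surf·T⁴  ⇒  T⁴ = S/(4σ).
T⁴ = 1.00·197/(4·5.67×10⁻⁸) = 8.686×10⁸ K⁴.
T = (8.686×10⁸)^(1/4).

T ≈ 172 K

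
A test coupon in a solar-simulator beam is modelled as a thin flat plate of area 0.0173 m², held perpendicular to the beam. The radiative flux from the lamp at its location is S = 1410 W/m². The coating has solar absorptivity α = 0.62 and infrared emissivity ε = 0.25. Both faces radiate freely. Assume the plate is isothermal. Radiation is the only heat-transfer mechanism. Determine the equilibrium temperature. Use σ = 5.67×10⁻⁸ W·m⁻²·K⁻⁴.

At equilibrium, absorbed power = emitted power.
Absorbing cross-section = A = 0.01730 m²; emitting surface = 2A = 0.03460 m² (ratio 2).
αS·A_cross = εσ·A_surf·T⁴  ⇒  T⁴ = αS/(ε·2σ).
T⁴ = 0.620·1410/(0.25·2·5.67×10⁻⁸) = 3.084×10¹⁰ K⁴.
T = (3.084×10¹⁰)^(1/4).

T ≈ 419 K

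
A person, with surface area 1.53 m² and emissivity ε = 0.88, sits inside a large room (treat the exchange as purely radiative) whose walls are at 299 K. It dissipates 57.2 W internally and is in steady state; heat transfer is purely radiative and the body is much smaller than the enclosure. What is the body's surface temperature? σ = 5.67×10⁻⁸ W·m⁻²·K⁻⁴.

T ≈ 306 K

For a small grey body in a large enclosure, net radiated power = εσA(T⁴ − T_w⁴).
Steady state: P = εσA(T⁴ − T_w⁴) with A = 1.53 m².
T⁴ = P/(εσA) + T_w⁴ = 57.2/(0.88·5.67×10⁻⁸·1.530) + (299)⁴
    = 7.493×10⁸ + 7.993×10⁹ = 8.742×10⁹ K⁴.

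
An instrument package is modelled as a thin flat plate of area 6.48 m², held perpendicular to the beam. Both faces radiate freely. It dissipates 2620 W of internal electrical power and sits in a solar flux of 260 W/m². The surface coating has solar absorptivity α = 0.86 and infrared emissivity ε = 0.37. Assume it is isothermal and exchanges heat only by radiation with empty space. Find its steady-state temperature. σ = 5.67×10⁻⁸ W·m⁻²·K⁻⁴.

T ≈ 350 K

At steady state, absorbed solar power + internal power = radiated power.
Absorbed: α·S·A_cross = 0.86·260·6.480 = 1449 W (cross-section A).
Total input = 1449 + 2620 = 4069 W.
Radiated: εσ·A_surf·T⁴ with A_surf = 2A = 12.96 m².
T⁴ = 4069/(0.37·5.67×10⁻⁸·12.96) = 1.497×10¹⁰ K⁴.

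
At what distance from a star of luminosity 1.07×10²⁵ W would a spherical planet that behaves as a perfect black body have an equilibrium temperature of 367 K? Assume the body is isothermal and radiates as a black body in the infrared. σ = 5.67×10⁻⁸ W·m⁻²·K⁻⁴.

d ≈ 1.44×10¹⁰ m

For an isothermal black-emitting sphere, (1−a)S·πr² = σ·4πr²·T⁴ ⇒ S = 4σT⁴/(1−a).
S = 4·5.67×10⁻⁸·(367)⁴/1.00 = 4114 W/m².
Flux falls as S = L/(4πd²), so d = √(L/(4πS)) = √(1.07×10²⁵/(4π·4114)).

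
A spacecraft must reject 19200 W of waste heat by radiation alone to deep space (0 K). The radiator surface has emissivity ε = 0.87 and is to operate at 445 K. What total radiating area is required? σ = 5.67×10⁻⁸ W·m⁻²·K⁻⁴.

A ≈ 9.93 m²

P = εσA T⁴ ⇒ A = P/(εσT⁴).
T⁴ = 3.921×10¹⁰ K⁴.
A = 19200/(0.87 × 5.67×10⁻⁸ × 3.921×10¹⁰).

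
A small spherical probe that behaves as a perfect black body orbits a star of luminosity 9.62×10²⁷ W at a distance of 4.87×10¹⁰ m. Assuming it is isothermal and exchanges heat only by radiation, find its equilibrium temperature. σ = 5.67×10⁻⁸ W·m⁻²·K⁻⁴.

T ≈ 1090 K

First find the stellar flux at distance d: S = L/(4πd²) = 9.62×10²⁷/(4π·(4.87×10¹⁰)²) = 3.228×10⁵ W/m².
For an isothermal sphere, absorbed (1−a)S·πr² = emitted σ·4πr²·T⁴, so T⁴ = (1−a)S/(4σ).
T⁴ = 1.00·3.228×10⁵/(4·5.67×10⁻⁸) = 1.423×10¹² K⁴.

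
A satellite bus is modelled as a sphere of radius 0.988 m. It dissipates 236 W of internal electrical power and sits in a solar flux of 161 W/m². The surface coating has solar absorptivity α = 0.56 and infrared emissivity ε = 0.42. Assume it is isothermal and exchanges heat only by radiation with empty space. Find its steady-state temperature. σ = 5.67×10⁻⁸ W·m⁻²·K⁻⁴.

T ≈ 205 K

At steady state, absorbed solar power + internal power = radiated power.
Absorbed: α·S·A_cross = 0.56·161·3.067 = 276.5 W (cross-section πr²).
Total input = 276.5 + 236 = 512.5 W.
Radiated: εσ·A_surf·T⁴ with A_surf = 4πr² = 12.27 m².
T⁴ = 512.5/(0.42·5.67×10⁻⁸·12.27) = 1.754×10⁹ K⁴.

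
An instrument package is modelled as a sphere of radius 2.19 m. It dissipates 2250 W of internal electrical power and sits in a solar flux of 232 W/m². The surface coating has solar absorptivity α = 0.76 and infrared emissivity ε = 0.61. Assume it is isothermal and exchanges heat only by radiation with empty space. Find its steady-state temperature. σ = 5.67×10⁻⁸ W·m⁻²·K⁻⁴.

T ≈ 220 K

At steady state, absorbed solar power + internal power = radiated power.
Absorbed: α·S·A_cross = 0.76·232·15.07 = 2657 W (cross-section πr²).
Total input = 2657 + 2250 = 4907 W.
Radiated: εσ·A_surf·T⁴ with A_surf = 4πr² = 60.27 m².
T⁴ = 4907/(0.61·5.67×10⁻⁸·60.27) = 2.354×10⁹ K⁴.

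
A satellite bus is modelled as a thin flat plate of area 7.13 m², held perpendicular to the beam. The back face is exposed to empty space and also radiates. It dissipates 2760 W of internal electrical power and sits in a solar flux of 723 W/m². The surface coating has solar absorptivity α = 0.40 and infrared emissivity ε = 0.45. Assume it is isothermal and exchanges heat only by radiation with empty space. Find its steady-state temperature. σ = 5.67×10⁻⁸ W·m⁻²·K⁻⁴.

T ≈ 339 K

At steady state, absorbed solar power + internal power = radiated power.
Absorbed: α·S·A_cross = 0.40·723·7.130 = 2062 W (cross-section A).
Total input = 2062 + 2760 = 4822 W.
Radiated: εσ·A_surf·T⁴ with A_surf = 2A = 14.26 m².
T⁴ = 4822/(0.45·5.67×10⁻⁸·14.26) = 1.325×10¹⁰ K⁴.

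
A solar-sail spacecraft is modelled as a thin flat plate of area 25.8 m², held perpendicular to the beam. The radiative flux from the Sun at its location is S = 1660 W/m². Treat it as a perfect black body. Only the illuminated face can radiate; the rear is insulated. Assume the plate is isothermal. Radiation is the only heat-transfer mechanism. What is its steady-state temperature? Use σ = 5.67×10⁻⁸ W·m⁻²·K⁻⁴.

At equilibrium, absorbed power = emitted power.
Absorbing cross-section = A = 25.80 m²; emitting surface = A = 25.80 m² (ratio 1).
S·A_cross = εσ·A_surf·T⁴  ⇒  T⁴ = S/(1σ).
T⁴ = 1.00·1660/(1·5.67×10⁻⁸) = 2.928×10¹⁰ K⁴.
T = (2.928×10¹⁰)^(1/4).

T ≈ 414 K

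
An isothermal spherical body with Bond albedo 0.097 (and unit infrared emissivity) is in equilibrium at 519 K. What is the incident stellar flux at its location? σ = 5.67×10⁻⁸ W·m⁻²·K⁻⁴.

S ≈ 18200 W/m²

(1−a)S·πr² = σ·4πr²·T⁴ ⇒ S = 4σT⁴/(1−a).
S = 4·5.67×10⁻⁸·7.256×10¹⁰/0.903.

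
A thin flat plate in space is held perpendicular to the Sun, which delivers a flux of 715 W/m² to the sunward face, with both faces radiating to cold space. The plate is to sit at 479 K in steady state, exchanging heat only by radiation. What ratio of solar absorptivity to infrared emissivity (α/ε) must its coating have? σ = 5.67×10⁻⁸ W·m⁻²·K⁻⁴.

α/ε ≈ 8.35

Balance: αS·A = εσ·2A·T⁴ ⇒ α/ε = 2σT⁴/S.
α/ε = 2·5.67×10⁻⁸·(479)⁴/715 = 2·5.67×10⁻⁸·5.264×10¹⁰/715.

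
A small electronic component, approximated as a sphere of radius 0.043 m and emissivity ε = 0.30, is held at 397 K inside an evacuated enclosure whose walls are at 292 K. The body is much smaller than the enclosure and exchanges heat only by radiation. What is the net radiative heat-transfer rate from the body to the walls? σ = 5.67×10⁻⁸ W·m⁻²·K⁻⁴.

P_net ≈ 6.94 W

For a small grey body in a large enclosure: P_net = εσA(T_body⁴ − T_wall⁴).
A = 4πr² = 0.02324 m²; T_body⁴ − T_wall⁴ = 2.484×10¹⁰ − 7.270×10⁹ = 1.757×10¹⁰ K⁴.
|P_net| = 0.30·5.67×10⁻⁸·0.02324·1.757×10¹⁰.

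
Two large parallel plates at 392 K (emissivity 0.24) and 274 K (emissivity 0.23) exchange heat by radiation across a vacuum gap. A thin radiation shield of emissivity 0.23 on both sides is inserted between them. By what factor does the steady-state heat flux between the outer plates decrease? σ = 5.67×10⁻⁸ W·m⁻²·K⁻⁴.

Without shield: q₀ = σΔ(T⁴)/(1/ε₁+1/ε₂−1) with denominator 7.514.
With shield the two gaps are in series; the resistances add: (1/ε₁+1/ε_s−1)+(1/ε_s+1/ε₂−1) = 7.514+7.696 = 15.21.
Heat-flux ratio q₀/q = 15.21/7.514.

factor ≈ 2.02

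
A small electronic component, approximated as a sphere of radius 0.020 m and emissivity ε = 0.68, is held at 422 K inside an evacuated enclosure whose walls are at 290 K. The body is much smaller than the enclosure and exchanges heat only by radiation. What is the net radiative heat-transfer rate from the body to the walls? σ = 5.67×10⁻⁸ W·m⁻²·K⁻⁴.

For a small grey body in a large enclosure: P_net = εσA(T_body⁴ − T_wall⁴).
A = 4πr² = 0.005027 m²; T_body⁴ − T_wall⁴ = 3.171×10¹⁰ − 7.073×10⁹ = 2.464×10¹⁰ K⁴.
|P_net| = 0.68·5.67×10⁻⁸·0.005027·2.464×10¹⁰.

P_net ≈ 4.78 W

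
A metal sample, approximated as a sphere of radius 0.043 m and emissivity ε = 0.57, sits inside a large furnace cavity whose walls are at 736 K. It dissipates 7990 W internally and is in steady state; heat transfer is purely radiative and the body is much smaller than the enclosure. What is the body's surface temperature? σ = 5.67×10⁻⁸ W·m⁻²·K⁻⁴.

For a small grey body in a large enclosure, net radiated power = εσA(T⁴ − T_w⁴).
Steady state: P = εσA(T⁴ − T_w⁴) with A = 4πr² = 0.02324 m².
T⁴ = P/(εσA) + T_w⁴ = 7990/(0.57·5.67×10⁻⁸·0.02324) + (736)⁴
    = 1.064×10¹³ + 2.934×10¹¹ = 1.093×10¹³ K⁴.

T ≈ 1820 K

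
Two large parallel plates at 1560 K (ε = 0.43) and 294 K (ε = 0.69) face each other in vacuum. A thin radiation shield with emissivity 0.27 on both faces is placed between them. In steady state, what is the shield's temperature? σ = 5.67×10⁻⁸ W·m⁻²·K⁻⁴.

In steady state the net flux on the hot side equals that on the cold side.
σ(T₁⁴−T_s⁴)/D₁ = σ(T_s⁴−T₂⁴)/D₂, with D₁ = 1/ε₁+1/ε_s−1 = 5.029, D₂ = 1/ε_s+1/ε₂−1 = 4.153.
Solve for T_s⁴: T_s⁴ = (D₂·T₁⁴ + D₁·T₂⁴)/(D₁+D₂) = 2.683×10¹² K⁴.

T_s ≈ 1280 K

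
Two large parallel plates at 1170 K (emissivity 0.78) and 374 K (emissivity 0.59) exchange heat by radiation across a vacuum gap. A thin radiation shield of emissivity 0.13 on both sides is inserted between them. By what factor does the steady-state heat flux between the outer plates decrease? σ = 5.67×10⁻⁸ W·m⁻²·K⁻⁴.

Without shield: q₀ = σΔ(T⁴)/(1/ε₁+1/ε₂−1) with denominator 1.977.
With shield the two gaps are in series; the resistances add: (1/ε₁+1/ε_s−1)+(1/ε_s+1/ε₂−1) = 7.974+8.387 = 16.36.
Heat-flux ratio q₀/q = 16.36/1.977.

factor ≈ 8.28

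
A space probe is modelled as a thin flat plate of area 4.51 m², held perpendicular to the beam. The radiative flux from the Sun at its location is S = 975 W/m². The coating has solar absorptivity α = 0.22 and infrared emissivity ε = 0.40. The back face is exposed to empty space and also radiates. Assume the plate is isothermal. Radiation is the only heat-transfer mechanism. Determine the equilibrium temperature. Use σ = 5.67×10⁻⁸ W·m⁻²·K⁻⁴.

T ≈ 262 K

At equilibrium, absorbed power = emitted power.
Absorbing cross-section = A = 4.510 m²; emitting surface = 2A = 9.020 m² (ratio 2).
αS·A_cross = εσ·A_surf·T⁴  ⇒  T⁴ = αS/(ε·2σ).
T⁴ = 0.220·975/(0.40·2·5.67×10⁻⁸) = 4.729×10⁹ K⁴.
T = (4.729×10⁹)^(1/4).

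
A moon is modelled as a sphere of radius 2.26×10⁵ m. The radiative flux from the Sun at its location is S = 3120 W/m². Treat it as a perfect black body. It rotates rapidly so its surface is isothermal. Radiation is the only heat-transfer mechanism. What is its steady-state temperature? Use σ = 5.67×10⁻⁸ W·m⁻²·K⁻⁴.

At equilibrium, absorbed power = emitted power.
Absorbing cross-section = πr² = 1.605×10¹¹ m²; emitting surface = 4πr² = 6.418×10¹¹ m² (ratio 4).
S·A_cross = εσ·A_surf·T⁴  ⇒  T⁴ = S/(4σ).
T⁴ = 1.00·3120/(4·5.67×10⁻⁸) = 1.376×10¹⁰ K⁴.
T = (1.376×10¹⁰)^(1/4).

T ≈ 342 K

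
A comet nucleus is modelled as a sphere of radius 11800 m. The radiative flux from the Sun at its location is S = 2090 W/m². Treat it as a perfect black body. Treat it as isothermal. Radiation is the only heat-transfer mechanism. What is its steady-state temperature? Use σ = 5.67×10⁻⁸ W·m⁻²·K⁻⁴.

At equilibrium, absorbed power = emitted power.
Absorbing cross-section = πr² = 4.374×10⁸ m²; emitting surface = 4πr² = 1.750×10⁹ m² (ratio 4).
S·A_cross = εσ·A_surf·T⁴  ⇒  T⁴ = S/(4σ).
T⁴ = 1.00·2090/(4·5.67×10⁻⁸) = 9.215×10⁹ K⁴.
T = (9.215×10⁹)^(1/4).

T ≈ 310 K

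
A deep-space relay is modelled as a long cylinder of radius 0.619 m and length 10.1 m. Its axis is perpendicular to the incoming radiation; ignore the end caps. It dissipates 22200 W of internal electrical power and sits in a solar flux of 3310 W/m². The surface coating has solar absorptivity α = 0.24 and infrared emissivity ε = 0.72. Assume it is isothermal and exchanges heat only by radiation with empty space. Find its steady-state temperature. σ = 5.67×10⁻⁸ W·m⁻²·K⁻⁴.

T ≈ 376 K

At steady state, absorbed solar power + internal power = radiated power.
Absorbed: α·S·A_cross = 0.24·3310·12.50 = 9933 W (cross-section 2rL).
Total input = 9933 + 22200 = 32130 W.
Radiated: εσ·A_surf·T⁴ with A_surf = 2πrL = 39.28 m².
T⁴ = 32130/(0.72·5.67×10⁻⁸·39.28) = 2.004×10¹⁰ K⁴.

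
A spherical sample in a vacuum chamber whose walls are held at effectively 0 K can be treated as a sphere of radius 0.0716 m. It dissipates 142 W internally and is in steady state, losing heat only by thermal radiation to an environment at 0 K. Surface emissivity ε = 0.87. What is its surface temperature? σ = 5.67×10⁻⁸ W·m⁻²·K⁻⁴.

Steady state: internal power = radiated power, P = εσA T⁴.
Radiating area A = 4πr² = 0.06442 m².
T⁴ = P/(εσA) = 142/(0.87·5.67×10⁻⁸·0.06442) = 4.468×10¹⁰ K⁴.
T = (4.468×10¹⁰)^(1/4).

T ≈ 460 K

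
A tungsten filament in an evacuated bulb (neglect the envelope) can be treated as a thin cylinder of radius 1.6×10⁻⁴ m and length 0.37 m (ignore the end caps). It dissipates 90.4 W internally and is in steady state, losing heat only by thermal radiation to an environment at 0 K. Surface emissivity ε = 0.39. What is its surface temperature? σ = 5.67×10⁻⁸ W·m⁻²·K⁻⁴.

T ≈ 1820 K

Steady state: internal power = radiated power, P = εσA T⁴.
Radiating area A = 2πrL = 3.720×10⁻⁴ m².
T⁴ = P/(εσA) = 90.4/(0.39·5.67×10⁻⁸·3.720×10⁻⁴) = 1.099×10¹³ K⁴.
T = (1.099×10¹³)^(1/4).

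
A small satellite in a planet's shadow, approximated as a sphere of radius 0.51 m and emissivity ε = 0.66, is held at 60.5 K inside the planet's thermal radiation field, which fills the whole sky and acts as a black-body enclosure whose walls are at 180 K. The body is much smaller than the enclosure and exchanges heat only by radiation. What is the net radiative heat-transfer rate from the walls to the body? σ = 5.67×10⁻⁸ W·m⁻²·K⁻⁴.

For a small grey body in a large enclosure: P_net = εσA(T_body⁴ − T_wall⁴).
A = 4πr² = 3.269 m²; T_body⁴ − T_wall⁴ = 1.340×10⁷ − 1.050×10⁹ = -1.036×10⁹ K⁴.
|P_net| = 0.66·5.67×10⁻⁸·3.269·1.036×10⁹.

P_net ≈ 127 W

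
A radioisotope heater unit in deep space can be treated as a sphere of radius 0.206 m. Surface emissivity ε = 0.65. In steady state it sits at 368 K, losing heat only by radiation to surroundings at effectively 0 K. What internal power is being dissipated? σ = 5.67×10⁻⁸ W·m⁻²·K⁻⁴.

P ≈ 360 W

Steady state: P = εσA T⁴.
A = 4πr² = 0.5333 m²; T⁴ = (368)⁴ = 1.834×10¹⁰ K⁴.
P = 0.65 × 5.67×10⁻⁸ × 0.5333 × 1.834×10¹⁰.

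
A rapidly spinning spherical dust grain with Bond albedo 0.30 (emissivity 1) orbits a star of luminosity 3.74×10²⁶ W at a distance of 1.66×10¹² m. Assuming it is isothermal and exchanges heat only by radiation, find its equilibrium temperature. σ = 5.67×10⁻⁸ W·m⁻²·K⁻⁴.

First find the stellar flux at distance d: S = L/(4πd²) = 3.74×10²⁶/(4π·(1.66×10¹²)²) = 10.80 W/m².
For an isothermal sphere, absorbed (1−a)S·πr² = emitted σ·4πr²·T⁴, so T⁴ = (1−a)S/(4σ).
T⁴ = 0.700·10.80/(4·5.67×10⁻⁸) = 3.334×10⁷ K⁴.

T ≈ 76.0 K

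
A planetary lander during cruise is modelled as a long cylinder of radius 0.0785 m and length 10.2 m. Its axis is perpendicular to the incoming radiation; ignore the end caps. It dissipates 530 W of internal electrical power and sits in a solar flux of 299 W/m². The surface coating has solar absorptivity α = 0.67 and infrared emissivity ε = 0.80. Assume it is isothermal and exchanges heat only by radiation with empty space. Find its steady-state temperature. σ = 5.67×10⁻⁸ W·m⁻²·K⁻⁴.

T ≈ 247 K

At steady state, absorbed solar power + internal power = radiated power.
Absorbed: α·S·A_cross = 0.67·299·1.601 = 320.8 W (cross-section 2rL).
Total input = 320.8 + 530 = 850.8 W.
Radiated: εσ·A_surf·T⁴ with A_surf = 2πrL = 5.031 m².
T⁴ = 850.8/(0.80·5.67×10⁻⁸·5.031) = 3.728×10⁹ K⁴.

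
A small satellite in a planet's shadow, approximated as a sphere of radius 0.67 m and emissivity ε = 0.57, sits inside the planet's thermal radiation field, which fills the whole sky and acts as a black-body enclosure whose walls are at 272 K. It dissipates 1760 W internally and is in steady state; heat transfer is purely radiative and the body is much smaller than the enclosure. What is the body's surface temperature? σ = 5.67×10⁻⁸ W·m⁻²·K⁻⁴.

T ≈ 351 K

For a small grey body in a large enclosure, net radiated power = εσA(T⁴ − T_w⁴).
Steady state: P = εσA(T⁴ − T_w⁴) with A = 4πr² = 5.641 m².
T⁴ = P/(εσA) + T_w⁴ = 1760/(0.57·5.67×10⁻⁸·5.641) + (272)⁴
    = 9.654×10⁹ + 5.474×10⁹ = 1.513×10¹⁰ K⁴.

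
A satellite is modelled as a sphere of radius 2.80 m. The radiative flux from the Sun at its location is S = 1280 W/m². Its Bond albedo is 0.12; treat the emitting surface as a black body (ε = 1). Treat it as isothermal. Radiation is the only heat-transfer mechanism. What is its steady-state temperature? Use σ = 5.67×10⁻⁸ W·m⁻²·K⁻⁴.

At equilibrium, absorbed power = emitted power.
Absorbing cross-section = πr² = 24.63 m²; emitting surface = 4πr² = 98.52 m² (ratio 4).
(1−a)S·A_cross = εσ·A_surf·T⁴  ⇒  T⁴ = (1−a)S/(4σ).
T⁴ = 0.880·1280/(4·5.67×10⁻⁸) = 4.966×10⁹ K⁴.
T = (4.966×10⁹)^(1/4).

T ≈ 265 K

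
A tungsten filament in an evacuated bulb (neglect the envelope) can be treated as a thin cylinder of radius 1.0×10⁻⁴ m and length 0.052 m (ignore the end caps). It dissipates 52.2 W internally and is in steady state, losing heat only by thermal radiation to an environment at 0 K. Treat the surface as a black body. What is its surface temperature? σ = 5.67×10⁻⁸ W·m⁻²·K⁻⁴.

T ≈ 2300 K

Steady state: internal power = radiated power, P = εσA T⁴.
Radiating area A = 2πrL = 3.267×10⁻⁵ m².
T⁴ = P/(εσA) = 52.2/(1.0·5.67×10⁻⁸·3.267×10⁻⁵) = 2.818×10¹³ K⁴.
T = (2.818×10¹³)^(1/4).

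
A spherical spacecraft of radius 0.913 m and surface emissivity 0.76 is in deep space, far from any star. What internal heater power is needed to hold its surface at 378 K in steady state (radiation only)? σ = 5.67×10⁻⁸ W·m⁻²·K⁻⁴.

P = εσ·4πr²·T⁴.
4πr² = 10.47 m²; T⁴ = 2.042×10¹⁰ K⁴.
P = 0.76·5.67×10⁻⁸·10.47·2.042×10¹⁰.

P ≈ 9220 W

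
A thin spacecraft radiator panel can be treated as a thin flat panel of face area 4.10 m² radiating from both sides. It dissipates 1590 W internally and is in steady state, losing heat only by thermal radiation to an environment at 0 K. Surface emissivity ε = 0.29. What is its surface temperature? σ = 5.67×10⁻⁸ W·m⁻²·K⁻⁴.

T ≈ 330 K

Steady state: internal power = radiated power, P = εσA T⁴.
Radiating area A = 2·4.10 = 8.200 m².
T⁴ = P/(εσA) = 1590/(0.29·5.67×10⁻⁸·8.200) = 1.179×10¹⁰ K⁴.
T = (1.179×10¹⁰)^(1/4).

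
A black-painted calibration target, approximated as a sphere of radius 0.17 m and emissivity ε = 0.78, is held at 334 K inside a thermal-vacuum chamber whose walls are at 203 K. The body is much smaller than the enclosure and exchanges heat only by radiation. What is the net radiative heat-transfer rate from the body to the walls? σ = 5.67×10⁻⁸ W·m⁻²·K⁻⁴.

P_net ≈ 173 W

For a small grey body in a large enclosure: P_net = εσA(T_body⁴ − T_wall⁴).
A = 4πr² = 0.3632 m²; T_body⁴ − T_wall⁴ = 1.244×10¹⁰ − 1.698×10⁹ = 1.075×10¹⁰ K⁴.
|P_net| = 0.78·5.67×10⁻⁸·0.3632·1.075×10¹⁰.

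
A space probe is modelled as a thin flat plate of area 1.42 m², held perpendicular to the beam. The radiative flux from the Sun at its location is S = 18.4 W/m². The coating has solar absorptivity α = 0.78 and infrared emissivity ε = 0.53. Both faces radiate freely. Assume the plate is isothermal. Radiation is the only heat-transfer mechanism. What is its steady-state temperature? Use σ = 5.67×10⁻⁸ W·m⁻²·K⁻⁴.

At equilibrium, absorbed power = emitted power.
Absorbing cross-section = A = 1.420 m²; emitting surface = 2A = 2.840 m² (ratio 2).
αS·A_cross = εσ·A_surf·T⁴  ⇒  T⁴ = αS/(ε·2σ).
T⁴ = 0.780·18.4/(0.53·2·5.67×10⁻⁸) = 2.388×10⁸ K⁴.
T = (2.388×10⁸)^(1/4).

T ≈ 124 K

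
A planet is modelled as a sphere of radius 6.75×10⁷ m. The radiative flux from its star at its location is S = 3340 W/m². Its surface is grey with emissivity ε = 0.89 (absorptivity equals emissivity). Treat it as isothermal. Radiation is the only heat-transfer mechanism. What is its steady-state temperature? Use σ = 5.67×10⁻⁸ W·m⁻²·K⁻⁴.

At equilibrium, absorbed power = emitted power.
Absorbing cross-section = πr² = 1.431×10¹⁶ m²; emitting surface = 4πr² = 5.726×10¹⁶ m² (ratio 4).
εS·A_cross = εσ·A_surf·T⁴  ⇒  T⁴ = S/(4σ)   (ε cancels).
T⁴ = 3340/(4·5.67×10⁻⁸) = 1.473×10¹⁰ K⁴.
T = (1.473×10¹⁰)^(1/4).

T ≈ 348 K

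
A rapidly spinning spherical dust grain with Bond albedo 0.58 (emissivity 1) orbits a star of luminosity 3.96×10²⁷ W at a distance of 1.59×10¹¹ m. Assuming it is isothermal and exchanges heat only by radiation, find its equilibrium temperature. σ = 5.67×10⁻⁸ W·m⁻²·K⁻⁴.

T ≈ 390 K

First find the stellar flux at distance d: S = L/(4πd²) = 3.96×10²⁷/(4π·(1.59×10¹¹)²) = 12460 W/m².
For an isothermal sphere, absorbed (1−a)S·πr² = emitted σ·4πr²·T⁴, so T⁴ = (1−a)S/(4σ).
T⁴ = 0.420·12460/(4·5.67×10⁻⁸) = 2.308×10¹⁰ K⁴.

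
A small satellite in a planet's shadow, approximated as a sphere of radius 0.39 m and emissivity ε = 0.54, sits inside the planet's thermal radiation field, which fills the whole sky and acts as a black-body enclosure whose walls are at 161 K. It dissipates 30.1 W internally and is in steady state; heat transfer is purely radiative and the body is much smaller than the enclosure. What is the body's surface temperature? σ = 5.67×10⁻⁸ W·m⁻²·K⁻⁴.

T ≈ 186 K

For a small grey body in a large enclosure, net radiated power = εσA(T⁴ − T_w⁴).
Steady state: P = εσA(T⁴ − T_w⁴) with A = 4πr² = 1.911 m².
T⁴ = P/(εσA) + T_w⁴ = 30.1/(0.54·5.67×10⁻⁸·1.911) + (161)⁴
    = 5.143×10⁸ + 6.719×10⁸ = 1.186×10⁹ K⁴.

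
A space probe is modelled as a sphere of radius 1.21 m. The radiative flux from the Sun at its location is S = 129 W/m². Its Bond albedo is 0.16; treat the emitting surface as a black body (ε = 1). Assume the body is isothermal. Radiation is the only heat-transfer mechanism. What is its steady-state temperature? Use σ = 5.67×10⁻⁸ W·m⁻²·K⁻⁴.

T ≈ 148 K

At equilibrium, absorbed power = emitted power.
Absorbing cross-section = πr² = 4.600 m²; emitting surface = 4πr² = 18.40 m² (ratio 4).
(1−a)S·A_cross = εσ·A_surf·T⁴  ⇒  T⁴ = (1−a)S/(4σ).
T⁴ = 0.840·129/(4·5.67×10⁻⁸) = 4.778×10⁸ K⁴.
T = (4.778×10⁸)^(1/4).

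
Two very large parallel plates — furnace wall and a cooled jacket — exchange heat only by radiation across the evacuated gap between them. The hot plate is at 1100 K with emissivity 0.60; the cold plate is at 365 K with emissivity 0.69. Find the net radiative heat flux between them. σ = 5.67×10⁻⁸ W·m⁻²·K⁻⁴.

q ≈ 38800 W/m²

For two infinite grey parallel plates, q = σ(T₁⁴ − T₂⁴)/(1/ε₁ + 1/ε₂ − 1).
T₁⁴ − T₂⁴ = 1.464×10¹² − 1.775×10¹⁰ = 1.446×10¹² K⁴.
1/ε₁ + 1/ε₂ − 1 = 1.667 + 1.449 − 1 = 2.116.
q = 5.67×10⁻⁸ × 1.446×10¹² / 2.116.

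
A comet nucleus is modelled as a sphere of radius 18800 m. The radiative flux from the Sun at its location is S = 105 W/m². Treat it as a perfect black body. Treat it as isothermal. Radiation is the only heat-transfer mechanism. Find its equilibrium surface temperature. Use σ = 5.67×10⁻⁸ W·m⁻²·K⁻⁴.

T ≈ 147 K

At equilibrium, absorbed power = emitted power.
Absorbing cross-section = πr² = 1.110×10⁹ m²; emitting surface = 4πr² = 4.441×10⁹ m² (ratio 4).
S·A_cross = εσ·A_surf·T⁴  ⇒  T⁴ = S/(4σ).
T⁴ = 1.00·105/(4·5.67×10⁻⁸) = 4.630×10⁸ K⁴.
T = (4.630×10⁸)^(1/4).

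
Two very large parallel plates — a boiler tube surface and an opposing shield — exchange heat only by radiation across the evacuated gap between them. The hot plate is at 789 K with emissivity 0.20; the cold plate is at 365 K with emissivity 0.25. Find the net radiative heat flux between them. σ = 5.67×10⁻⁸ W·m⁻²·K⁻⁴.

For two infinite grey parallel plates, q = σ(T₁⁴ − T₂⁴)/(1/ε₁ + 1/ε₂ − 1).
T₁⁴ − T₂⁴ = 3.875×10¹¹ − 1.775×10¹⁰ = 3.698×10¹¹ K⁴.
1/ε₁ + 1/ε₂ − 1 = 5.000 + 4.000 − 1 = 8.000.
q = 5.67×10⁻⁸ × 3.698×10¹¹ / 8.000.

q ≈ 2620 W/m²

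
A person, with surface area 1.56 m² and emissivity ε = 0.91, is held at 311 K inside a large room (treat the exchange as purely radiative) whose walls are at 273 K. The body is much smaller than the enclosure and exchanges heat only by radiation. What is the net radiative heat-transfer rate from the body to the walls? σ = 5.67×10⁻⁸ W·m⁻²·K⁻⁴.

P_net ≈ 306 W

For a small grey body in a large enclosure: P_net = εσA(T_body⁴ − T_wall⁴).
A = 1.56 m²; T_body⁴ − T_wall⁴ = 9.355×10⁹ − 5.555×10⁹ = 3.800×10⁹ K⁴.
|P_net| = 0.91·5.67×10⁻⁸·1.560·3.800×10⁹.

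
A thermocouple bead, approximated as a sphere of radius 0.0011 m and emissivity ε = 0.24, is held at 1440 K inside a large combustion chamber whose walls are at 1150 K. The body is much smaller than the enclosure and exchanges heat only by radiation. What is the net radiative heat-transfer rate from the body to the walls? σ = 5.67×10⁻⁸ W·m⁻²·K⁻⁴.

P_net ≈ 0.528 W

For a small grey body in a large enclosure: P_net = εσA(T_body⁴ − T_wall⁴).
A = 4πr² = 1.521×10⁻⁵ m²; T_body⁴ − T_wall⁴ = 4.300×10¹² − 1.749×10¹² = 2.551×10¹² K⁴.
|P_net| = 0.24·5.67×10⁻⁸·1.521×10⁻⁵·2.551×10¹².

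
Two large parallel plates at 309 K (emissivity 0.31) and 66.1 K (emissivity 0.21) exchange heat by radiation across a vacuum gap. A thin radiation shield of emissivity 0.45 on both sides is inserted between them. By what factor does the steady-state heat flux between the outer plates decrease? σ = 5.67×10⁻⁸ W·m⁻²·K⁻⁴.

factor ≈ 1.49

Without shield: q₀ = σΔ(T⁴)/(1/ε₁+1/ε₂−1) with denominator 6.988.
With shield the two gaps are in series; the resistances add: (1/ε₁+1/ε_s−1)+(1/ε_s+1/ε₂−1) = 4.448+5.984 = 10.43.
Heat-flux ratio q₀/q = 10.43/6.988.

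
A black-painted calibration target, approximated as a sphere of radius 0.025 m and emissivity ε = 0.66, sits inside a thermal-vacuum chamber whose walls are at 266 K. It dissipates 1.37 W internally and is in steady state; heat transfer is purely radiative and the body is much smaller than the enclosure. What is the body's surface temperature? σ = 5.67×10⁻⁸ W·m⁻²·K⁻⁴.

T ≈ 314 K

For a small grey body in a large enclosure, net radiated power = εσA(T⁴ − T_w⁴).
Steady state: P = εσA(T⁴ − T_w⁴) with A = 4πr² = 0.007854 m².
T⁴ = P/(εσA) + T_w⁴ = 1.37/(0.66·5.67×10⁻⁸·0.007854) + (266)⁴
    = 4.661×10⁹ + 5.006×10⁹ = 9.668×10⁹ K⁴.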